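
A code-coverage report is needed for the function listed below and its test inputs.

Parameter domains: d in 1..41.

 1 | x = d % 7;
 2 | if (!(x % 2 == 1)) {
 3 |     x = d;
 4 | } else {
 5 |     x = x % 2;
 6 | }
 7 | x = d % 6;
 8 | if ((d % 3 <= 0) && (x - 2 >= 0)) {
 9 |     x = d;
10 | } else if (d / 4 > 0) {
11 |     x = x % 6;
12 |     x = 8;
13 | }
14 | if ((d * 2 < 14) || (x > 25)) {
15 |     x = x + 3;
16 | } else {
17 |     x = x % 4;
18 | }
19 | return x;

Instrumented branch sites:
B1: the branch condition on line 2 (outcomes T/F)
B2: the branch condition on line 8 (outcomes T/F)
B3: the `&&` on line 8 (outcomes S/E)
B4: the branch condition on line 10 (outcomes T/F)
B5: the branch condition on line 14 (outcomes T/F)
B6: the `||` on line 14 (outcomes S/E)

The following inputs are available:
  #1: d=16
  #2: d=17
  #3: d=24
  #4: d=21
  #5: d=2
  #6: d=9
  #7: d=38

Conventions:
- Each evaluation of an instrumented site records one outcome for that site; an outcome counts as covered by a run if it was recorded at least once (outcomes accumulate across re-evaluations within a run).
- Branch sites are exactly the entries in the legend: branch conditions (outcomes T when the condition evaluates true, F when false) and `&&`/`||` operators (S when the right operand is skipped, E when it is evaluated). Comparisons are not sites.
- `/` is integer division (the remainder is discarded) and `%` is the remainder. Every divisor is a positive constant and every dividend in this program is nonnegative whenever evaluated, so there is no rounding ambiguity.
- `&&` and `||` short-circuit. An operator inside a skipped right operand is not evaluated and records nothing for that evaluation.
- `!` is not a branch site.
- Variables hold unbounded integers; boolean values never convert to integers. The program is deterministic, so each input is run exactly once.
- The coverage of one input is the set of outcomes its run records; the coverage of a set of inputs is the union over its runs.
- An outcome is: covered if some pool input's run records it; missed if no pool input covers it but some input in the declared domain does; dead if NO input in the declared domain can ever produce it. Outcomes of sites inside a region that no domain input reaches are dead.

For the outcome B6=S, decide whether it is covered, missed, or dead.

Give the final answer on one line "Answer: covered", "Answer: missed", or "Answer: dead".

B6=S is recorded by pool input(s) 5 -> covered

Answer: covered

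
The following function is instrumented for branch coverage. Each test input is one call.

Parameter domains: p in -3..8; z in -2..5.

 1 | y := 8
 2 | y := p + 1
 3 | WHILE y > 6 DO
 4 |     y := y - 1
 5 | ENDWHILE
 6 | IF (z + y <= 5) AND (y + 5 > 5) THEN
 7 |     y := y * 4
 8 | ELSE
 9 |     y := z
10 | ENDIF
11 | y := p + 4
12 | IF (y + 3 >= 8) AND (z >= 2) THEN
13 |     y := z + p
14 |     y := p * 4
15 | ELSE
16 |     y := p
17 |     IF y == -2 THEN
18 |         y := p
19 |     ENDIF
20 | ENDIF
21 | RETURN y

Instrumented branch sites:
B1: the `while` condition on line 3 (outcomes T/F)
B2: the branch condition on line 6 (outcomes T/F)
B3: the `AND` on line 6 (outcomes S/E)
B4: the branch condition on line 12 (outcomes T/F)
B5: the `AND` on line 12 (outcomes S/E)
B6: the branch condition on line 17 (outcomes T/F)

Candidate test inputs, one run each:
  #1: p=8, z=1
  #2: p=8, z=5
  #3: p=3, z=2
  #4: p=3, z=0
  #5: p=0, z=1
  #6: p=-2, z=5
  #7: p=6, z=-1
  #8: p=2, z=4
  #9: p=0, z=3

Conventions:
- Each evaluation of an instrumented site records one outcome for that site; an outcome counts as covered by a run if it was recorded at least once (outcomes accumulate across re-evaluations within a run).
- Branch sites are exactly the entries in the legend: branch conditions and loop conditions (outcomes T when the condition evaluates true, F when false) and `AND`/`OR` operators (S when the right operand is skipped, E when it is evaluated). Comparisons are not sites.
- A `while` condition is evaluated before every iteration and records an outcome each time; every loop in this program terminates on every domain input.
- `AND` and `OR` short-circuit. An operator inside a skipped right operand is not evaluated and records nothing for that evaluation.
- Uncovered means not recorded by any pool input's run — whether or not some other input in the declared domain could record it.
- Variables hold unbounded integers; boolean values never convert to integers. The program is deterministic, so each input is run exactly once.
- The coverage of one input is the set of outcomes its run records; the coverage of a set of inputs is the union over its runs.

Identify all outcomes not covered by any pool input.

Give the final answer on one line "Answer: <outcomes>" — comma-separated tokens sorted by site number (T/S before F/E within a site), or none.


test 1 (p=8, z=1) fires B1->T, B1->T, B1->T, B1->F, B3->S, B2->F, B5->E, B4->F, B6->F; hits B1=T, B1=F, B2=F, B3=S, B4=F, B5=E, B6=F
test 2 (p=8, z=5) fires B1->T, B1->T, B1->T, B1->F, B3->S, B2->F, B5->E, B4->T; hits B1=T, B1=F, B2=F, B3=S, B4=T, B5=E
test 3 (p=3, z=2) fires B1->F, B3->S, B2->F, B5->E, B4->T; hits B1=F, B2=F, B3=S, B4=T, B5=E
test 4 (p=3, z=0) fires B1->F, B3->E, B2->T, B5->E, B4->F, B6->F; hits B1=F, B2=T, B3=E, B4=F, B5=E, B6=F
test 5 (p=0, z=1) fires B1->F, B3->E, B2->T, B5->S, B4->F, B6->F; hits B1=F, B2=T, B3=E, B4=F, B5=S, B6=F
test 6 (p=-2, z=5) fires B1->F, B3->E, B2->F, B5->S, B4->F, B6->T; hits B1=F, B2=F, B3=E, B4=F, B5=S, B6=T
test 7 (p=6, z=-1) fires B1->T, B1->F, B3->E, B2->T, B5->E, B4->F, B6->F; hits B1=T, B1=F, B2=T, B3=E, B4=F, B5=E, B6=F
test 8 (p=2, z=4) fires B1->F, B3->S, B2->F, B5->E, B4->T; hits B1=F, B2=F, B3=S, B4=T, B5=E
test 9 (p=0, z=3) fires B1->F, B3->E, B2->T, B5->S, B4->F, B6->F; hits B1=F, B2=T, B3=E, B4=F, B5=S, B6=F
union over the pool: B1=T, B1=F, B2=T, B2=F, B3=S, B3=E, B4=T, B4=F, B5=S, B5=E, B6=T, B6=F
uncovered (0 of 12): none
Answer: none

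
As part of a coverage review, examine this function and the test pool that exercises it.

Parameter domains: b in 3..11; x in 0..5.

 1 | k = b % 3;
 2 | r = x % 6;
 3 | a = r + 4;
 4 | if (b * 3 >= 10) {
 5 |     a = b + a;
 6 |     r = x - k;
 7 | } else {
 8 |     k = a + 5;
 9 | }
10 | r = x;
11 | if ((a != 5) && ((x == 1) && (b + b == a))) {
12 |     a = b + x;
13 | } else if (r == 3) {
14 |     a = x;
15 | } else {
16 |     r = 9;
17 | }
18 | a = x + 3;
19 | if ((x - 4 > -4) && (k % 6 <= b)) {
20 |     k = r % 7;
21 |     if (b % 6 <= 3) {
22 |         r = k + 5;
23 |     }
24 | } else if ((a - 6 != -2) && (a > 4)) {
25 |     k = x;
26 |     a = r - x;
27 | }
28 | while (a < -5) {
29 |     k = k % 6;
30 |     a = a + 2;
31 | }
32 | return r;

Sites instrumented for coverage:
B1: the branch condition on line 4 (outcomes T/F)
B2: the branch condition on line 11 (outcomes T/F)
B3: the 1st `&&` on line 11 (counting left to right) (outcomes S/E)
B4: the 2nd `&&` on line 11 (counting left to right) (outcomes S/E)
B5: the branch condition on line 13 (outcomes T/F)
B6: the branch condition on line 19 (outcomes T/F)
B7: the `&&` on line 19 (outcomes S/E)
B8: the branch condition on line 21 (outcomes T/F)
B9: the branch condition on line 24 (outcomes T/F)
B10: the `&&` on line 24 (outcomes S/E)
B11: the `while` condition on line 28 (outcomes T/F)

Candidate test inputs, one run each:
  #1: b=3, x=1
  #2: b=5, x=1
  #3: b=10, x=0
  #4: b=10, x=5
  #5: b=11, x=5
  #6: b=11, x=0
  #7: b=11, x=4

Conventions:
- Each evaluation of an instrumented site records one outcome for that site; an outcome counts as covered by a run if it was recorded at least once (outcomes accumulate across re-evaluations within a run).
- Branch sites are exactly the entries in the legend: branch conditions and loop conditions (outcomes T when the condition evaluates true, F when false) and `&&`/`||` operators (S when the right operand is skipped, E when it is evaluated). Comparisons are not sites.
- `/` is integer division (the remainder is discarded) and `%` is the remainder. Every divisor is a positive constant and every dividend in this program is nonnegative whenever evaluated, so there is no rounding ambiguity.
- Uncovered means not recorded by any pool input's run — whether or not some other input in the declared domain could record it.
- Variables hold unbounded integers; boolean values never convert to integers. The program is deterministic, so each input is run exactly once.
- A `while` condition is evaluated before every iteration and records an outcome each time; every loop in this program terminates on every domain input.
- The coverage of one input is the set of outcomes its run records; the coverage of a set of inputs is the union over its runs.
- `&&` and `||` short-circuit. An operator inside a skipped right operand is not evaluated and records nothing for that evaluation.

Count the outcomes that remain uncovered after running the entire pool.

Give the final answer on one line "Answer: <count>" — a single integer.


test 1 (b=3, x=1) fires B1->F, B3->S, B2->F, B5->F, B7->E, B6->F, B10->S, B9->F, B11->F; hits B1=F, B2=F, B3=S, B5=F, B6=F, B7=E, B9=F, B10=S, B11=F
test 2 (b=5, x=1) fires B1->T, B3->E, B4->E, B2->T, B7->E, B6->T, B8->F, B11->F; hits B1=T, B2=T, B3=E, B4=E, B6=T, B7=E, B8=F, B11=F
test 3 (b=10, x=0) fires B1->T, B3->E, B4->S, B2->F, B5->F, B7->S, B6->F, B10->E, B9->F, B11->F; hits B1=T, B2=F, B3=E, B4=S, B5=F, B6=F, B7=S, B9=F, B10=E, B11=F
test 4 (b=10, x=5) fires B1->T, B3->E, B4->S, B2->F, B5->F, B7->E, B6->T, B8->F, B11->F; hits B1=T, B2=F, B3=E, B4=S, B5=F, B6=T, B7=E, B8=F, B11=F
test 5 (b=11, x=5) fires B1->T, B3->E, B4->S, B2->F, B5->F, B7->E, B6->T, B8->F, B11->F; hits B1=T, B2=F, B3=E, B4=S, B5=F, B6=T, B7=E, B8=F, B11=F
test 6 (b=11, x=0) fires B1->T, B3->E, B4->S, B2->F, B5->F, B7->S, B6->F, B10->E, B9->F, B11->F; hits B1=T, B2=F, B3=E, B4=S, B5=F, B6=F, B7=S, B9=F, B10=E, B11=F
test 7 (b=11, x=4) fires B1->T, B3->E, B4->S, B2->F, B5->F, B7->E, B6->T, B8->F, B11->F; hits B1=T, B2=F, B3=E, B4=S, B5=F, B6=T, B7=E, B8=F, B11=F
union over the pool: B1=T, B1=F, B2=T, B2=F, B3=S, B3=E, B4=S, B4=E, B5=F, B6=T, B6=F, B7=S, B7=E, B8=F, B9=F, B10=S, B10=E, B11=F
uncovered (4 of 22): B5=T, B8=T, B9=T, B11=T
Answer: 4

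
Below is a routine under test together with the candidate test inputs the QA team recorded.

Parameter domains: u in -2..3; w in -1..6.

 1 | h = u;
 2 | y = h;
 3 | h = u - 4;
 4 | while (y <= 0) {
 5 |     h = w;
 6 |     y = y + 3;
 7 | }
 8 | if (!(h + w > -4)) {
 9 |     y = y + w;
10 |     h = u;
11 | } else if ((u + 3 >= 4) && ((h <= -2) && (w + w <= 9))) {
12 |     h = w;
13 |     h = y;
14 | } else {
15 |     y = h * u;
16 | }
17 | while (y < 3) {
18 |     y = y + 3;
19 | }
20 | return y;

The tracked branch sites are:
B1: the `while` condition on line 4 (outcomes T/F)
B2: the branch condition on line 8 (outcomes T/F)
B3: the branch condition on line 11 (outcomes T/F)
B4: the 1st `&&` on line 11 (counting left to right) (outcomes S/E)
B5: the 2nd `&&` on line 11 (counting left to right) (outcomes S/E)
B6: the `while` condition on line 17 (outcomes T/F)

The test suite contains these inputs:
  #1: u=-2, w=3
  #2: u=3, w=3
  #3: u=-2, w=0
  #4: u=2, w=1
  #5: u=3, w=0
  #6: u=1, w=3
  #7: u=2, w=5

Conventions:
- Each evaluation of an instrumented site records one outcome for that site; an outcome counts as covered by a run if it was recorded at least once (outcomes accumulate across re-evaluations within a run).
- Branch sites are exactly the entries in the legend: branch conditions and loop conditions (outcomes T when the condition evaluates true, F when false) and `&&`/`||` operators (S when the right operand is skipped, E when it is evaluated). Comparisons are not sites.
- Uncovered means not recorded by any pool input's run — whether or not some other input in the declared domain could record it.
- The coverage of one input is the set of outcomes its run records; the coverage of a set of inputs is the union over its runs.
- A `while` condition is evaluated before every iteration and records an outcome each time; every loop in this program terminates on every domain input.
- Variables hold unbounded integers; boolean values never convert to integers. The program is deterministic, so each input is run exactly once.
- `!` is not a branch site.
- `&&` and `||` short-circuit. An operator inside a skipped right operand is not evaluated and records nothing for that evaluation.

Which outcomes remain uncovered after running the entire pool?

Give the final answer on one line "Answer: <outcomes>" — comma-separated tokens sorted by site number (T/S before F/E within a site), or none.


#1 (u=-2, w=3) -> B1->T, B1->F, B2->F, B4->S, B3->F, B6->T, B6->T, B6->T, B6->F; covered: B1=T, B1=F, B2=F, B3=F, B4=S, B6=T, B6=F
#2 (u=3, w=3) -> B1->F, B2->F, B4->E, B5->S, B3->F, B6->T, B6->T, B6->F; covered: B1=F, B2=F, B3=F, B4=E, B5=S, B6=T, B6=F
#3 (u=-2, w=0) -> B1->T, B1->F, B2->F, B4->S, B3->F, B6->T, B6->F; covered: B1=T, B1=F, B2=F, B3=F, B4=S, B6=T, B6=F
#4 (u=2, w=1) -> B1->F, B2->F, B4->E, B5->E, B3->T, B6->T, B6->F; covered: B1=F, B2=F, B3=T, B4=E, B5=E, B6=T, B6=F
#5 (u=3, w=0) -> B1->F, B2->F, B4->E, B5->S, B3->F, B6->T, B6->T, B6->F; covered: B1=F, B2=F, B3=F, B4=E, B5=S, B6=T, B6=F
#6 (u=1, w=3) -> B1->F, B2->F, B4->E, B5->E, B3->T, B6->T, B6->F; covered: B1=F, B2=F, B3=T, B4=E, B5=E, B6=T, B6=F
#7 (u=2, w=5) -> B1->F, B2->F, B4->E, B5->E, B3->F, B6->T, B6->T, B6->T, B6->F; covered: B1=F, B2=F, B3=F, B4=E, B5=E, B6=T, B6=F
union over the pool: B1=T, B1=F, B2=F, B3=T, B3=F, B4=S, B4=E, B5=S, B5=E, B6=T, B6=F
uncovered (1 of 12): B2=T
Answer: B2=T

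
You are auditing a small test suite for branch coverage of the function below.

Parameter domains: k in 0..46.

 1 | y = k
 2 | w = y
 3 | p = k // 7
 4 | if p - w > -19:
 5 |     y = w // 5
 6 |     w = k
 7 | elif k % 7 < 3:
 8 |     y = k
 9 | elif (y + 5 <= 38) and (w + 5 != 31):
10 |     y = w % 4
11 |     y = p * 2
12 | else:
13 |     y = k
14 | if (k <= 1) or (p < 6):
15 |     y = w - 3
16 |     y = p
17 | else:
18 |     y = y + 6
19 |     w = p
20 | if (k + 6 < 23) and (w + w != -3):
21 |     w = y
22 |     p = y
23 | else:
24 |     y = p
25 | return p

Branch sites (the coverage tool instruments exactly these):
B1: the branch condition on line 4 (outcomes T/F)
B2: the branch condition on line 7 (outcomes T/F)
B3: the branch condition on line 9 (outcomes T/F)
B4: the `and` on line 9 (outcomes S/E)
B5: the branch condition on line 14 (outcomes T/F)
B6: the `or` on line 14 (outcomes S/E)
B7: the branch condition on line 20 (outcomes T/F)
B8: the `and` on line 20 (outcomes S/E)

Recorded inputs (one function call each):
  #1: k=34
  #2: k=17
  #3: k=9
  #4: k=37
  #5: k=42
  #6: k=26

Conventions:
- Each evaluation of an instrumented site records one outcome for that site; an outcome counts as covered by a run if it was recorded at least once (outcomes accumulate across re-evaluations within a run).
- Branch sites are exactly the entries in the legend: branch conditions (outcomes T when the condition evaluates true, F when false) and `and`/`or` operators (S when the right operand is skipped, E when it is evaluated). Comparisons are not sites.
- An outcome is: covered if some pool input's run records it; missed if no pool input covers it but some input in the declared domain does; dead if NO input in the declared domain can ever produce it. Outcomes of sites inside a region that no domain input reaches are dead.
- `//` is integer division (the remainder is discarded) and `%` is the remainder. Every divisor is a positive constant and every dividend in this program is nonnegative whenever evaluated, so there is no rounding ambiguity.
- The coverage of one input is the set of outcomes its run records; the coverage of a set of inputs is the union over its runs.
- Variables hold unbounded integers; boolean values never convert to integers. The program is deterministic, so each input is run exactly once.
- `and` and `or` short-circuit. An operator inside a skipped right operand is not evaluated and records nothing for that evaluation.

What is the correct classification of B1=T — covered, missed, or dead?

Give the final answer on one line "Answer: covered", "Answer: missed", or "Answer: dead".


B1=T is recorded by pool input(s) 2, 3 -> covered
Answer: covered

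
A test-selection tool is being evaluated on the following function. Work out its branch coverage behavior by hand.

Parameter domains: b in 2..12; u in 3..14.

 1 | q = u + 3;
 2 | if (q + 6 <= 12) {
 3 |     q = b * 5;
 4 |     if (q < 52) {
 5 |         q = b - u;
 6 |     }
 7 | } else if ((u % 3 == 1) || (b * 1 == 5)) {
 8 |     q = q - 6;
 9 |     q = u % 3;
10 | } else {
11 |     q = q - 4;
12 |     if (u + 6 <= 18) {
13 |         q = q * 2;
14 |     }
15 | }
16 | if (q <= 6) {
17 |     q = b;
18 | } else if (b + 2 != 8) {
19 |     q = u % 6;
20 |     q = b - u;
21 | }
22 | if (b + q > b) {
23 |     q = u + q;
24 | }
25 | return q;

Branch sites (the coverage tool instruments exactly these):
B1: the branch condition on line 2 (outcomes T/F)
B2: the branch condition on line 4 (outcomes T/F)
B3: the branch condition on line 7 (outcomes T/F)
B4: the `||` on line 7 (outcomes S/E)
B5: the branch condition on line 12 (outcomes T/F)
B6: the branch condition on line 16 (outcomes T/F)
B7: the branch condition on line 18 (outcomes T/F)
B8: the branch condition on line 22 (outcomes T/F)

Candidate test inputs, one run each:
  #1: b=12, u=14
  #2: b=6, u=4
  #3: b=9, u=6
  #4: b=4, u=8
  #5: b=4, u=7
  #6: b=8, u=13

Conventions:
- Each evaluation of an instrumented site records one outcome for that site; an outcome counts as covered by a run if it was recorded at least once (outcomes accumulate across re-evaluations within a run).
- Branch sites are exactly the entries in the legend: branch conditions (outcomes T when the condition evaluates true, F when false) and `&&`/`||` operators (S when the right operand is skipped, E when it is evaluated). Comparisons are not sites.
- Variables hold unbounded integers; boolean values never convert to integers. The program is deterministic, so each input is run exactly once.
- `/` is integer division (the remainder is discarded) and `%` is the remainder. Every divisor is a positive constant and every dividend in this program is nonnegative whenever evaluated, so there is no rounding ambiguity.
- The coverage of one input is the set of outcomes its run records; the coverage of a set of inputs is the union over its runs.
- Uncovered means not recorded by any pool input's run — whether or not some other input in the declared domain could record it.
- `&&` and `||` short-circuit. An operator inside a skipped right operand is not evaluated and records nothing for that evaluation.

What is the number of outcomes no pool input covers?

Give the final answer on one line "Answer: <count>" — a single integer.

run #1 (b=12, u=14) runs B1->F, B4->E, B3->F, B5->F, B6->F, B7->T, B8->F; records B1=F, B3=F, B4=E, B5=F, B6=F, B7=T, B8=F
run #2 (b=6, u=4) runs B1->F, B4->S, B3->T, B6->T, B8->T; records B1=F, B3=T, B4=S, B6=T, B8=T
run #3 (b=9, u=6) runs B1->F, B4->E, B3->F, B5->T, B6->F, B7->T, B8->T; records B1=F, B3=F, B4=E, B5=T, B6=F, B7=T, B8=T
run #4 (b=4, u=8) runs B1->F, B4->E, B3->F, B5->T, B6->F, B7->T, B8->F; records B1=F, B3=F, B4=E, B5=T, B6=F, B7=T, B8=F
run #5 (b=4, u=7) runs B1->F, B4->S, B3->T, B6->T, B8->T; records B1=F, B3=T, B4=S, B6=T, B8=T
run #6 (b=8, u=13) runs B1->F, B4->S, B3->T, B6->T, B8->T; records B1=F, B3=T, B4=S, B6=T, B8=T
union over the pool: B1=F, B3=T, B3=F, B4=S, B4=E, B5=T, B5=F, B6=T, B6=F, B7=T, B8=T, B8=F
uncovered (4 of 16): B1=T, B2=T, B2=F, B7=F

Answer: 4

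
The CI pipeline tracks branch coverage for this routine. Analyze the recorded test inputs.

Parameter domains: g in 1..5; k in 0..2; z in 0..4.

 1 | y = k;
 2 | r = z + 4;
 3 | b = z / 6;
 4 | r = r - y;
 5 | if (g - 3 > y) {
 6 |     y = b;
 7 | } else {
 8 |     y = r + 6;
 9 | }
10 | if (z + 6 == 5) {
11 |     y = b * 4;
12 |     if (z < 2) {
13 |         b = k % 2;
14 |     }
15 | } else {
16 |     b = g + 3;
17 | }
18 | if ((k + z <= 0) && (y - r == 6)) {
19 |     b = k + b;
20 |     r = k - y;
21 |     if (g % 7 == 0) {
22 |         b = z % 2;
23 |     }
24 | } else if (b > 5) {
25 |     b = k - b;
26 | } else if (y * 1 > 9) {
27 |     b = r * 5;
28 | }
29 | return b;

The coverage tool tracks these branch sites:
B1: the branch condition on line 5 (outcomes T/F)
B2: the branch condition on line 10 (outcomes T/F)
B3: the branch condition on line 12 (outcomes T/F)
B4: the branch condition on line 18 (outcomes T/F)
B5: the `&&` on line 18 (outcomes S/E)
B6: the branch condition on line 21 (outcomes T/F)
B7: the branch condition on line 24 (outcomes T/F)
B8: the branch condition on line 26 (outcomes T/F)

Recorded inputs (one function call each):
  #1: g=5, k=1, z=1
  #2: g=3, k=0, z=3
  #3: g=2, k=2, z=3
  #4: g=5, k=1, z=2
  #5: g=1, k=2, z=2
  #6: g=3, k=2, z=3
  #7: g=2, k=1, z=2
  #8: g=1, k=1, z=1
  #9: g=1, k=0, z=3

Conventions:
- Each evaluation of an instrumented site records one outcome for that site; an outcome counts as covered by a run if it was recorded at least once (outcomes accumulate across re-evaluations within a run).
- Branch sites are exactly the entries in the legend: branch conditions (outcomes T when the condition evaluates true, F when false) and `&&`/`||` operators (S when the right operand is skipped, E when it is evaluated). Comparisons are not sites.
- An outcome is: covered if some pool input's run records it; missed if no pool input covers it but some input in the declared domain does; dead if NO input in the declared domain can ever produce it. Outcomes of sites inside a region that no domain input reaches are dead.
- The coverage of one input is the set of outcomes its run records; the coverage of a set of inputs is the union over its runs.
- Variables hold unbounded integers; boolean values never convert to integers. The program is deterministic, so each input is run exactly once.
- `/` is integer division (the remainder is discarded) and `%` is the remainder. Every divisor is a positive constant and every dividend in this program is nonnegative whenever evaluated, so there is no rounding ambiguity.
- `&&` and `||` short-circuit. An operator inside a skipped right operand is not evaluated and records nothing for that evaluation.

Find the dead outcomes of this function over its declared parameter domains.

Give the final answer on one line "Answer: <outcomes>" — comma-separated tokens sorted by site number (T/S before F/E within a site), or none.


exhaustive pass over the 75-input domain:
  B2=T: unreachable across the whole domain -> dead
  B3=T: unreachable across the whole domain -> dead
  B3=F: unreachable across the whole domain -> dead
  B6=T: unreachable across the whole domain -> dead
  reachable outcomes have witnesses, e.g. B1=T (e.g. g=4, k=0, z=0), B1=F (e.g. g=1, k=0, z=0), B2=F (e.g. g=1, k=0, z=0), B4=T (e.g. g=1, k=0, z=0)
Answer: B2=T, B3=T, B3=F, B6=T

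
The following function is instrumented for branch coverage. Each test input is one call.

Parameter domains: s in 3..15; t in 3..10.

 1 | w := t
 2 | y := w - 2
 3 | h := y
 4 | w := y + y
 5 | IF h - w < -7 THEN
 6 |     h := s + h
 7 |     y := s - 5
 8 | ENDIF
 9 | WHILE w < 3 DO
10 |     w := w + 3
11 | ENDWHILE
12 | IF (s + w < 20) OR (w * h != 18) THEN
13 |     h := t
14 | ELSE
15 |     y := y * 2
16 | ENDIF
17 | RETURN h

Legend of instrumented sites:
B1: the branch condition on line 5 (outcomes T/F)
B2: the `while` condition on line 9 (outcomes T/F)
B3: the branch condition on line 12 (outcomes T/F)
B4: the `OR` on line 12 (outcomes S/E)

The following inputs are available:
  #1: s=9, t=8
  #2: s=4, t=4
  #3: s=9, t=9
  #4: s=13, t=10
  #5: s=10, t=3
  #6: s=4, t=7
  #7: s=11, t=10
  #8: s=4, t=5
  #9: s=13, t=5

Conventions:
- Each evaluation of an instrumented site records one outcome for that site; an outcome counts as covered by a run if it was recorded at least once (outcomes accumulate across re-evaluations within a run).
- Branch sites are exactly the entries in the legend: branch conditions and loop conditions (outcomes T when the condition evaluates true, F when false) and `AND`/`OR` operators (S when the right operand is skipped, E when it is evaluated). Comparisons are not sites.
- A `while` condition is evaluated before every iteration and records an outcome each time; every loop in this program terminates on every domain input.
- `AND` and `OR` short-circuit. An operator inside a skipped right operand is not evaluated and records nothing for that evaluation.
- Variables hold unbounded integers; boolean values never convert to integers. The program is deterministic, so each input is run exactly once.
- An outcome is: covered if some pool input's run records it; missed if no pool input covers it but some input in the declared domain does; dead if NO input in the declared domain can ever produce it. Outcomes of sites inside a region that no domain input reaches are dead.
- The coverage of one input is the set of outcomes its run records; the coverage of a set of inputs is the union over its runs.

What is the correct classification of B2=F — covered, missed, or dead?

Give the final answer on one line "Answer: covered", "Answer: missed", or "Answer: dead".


B2=F is recorded by pool input(s) 1, 2, 3, 4, 5, 6, 7, 8, 9 -> covered
Answer: covered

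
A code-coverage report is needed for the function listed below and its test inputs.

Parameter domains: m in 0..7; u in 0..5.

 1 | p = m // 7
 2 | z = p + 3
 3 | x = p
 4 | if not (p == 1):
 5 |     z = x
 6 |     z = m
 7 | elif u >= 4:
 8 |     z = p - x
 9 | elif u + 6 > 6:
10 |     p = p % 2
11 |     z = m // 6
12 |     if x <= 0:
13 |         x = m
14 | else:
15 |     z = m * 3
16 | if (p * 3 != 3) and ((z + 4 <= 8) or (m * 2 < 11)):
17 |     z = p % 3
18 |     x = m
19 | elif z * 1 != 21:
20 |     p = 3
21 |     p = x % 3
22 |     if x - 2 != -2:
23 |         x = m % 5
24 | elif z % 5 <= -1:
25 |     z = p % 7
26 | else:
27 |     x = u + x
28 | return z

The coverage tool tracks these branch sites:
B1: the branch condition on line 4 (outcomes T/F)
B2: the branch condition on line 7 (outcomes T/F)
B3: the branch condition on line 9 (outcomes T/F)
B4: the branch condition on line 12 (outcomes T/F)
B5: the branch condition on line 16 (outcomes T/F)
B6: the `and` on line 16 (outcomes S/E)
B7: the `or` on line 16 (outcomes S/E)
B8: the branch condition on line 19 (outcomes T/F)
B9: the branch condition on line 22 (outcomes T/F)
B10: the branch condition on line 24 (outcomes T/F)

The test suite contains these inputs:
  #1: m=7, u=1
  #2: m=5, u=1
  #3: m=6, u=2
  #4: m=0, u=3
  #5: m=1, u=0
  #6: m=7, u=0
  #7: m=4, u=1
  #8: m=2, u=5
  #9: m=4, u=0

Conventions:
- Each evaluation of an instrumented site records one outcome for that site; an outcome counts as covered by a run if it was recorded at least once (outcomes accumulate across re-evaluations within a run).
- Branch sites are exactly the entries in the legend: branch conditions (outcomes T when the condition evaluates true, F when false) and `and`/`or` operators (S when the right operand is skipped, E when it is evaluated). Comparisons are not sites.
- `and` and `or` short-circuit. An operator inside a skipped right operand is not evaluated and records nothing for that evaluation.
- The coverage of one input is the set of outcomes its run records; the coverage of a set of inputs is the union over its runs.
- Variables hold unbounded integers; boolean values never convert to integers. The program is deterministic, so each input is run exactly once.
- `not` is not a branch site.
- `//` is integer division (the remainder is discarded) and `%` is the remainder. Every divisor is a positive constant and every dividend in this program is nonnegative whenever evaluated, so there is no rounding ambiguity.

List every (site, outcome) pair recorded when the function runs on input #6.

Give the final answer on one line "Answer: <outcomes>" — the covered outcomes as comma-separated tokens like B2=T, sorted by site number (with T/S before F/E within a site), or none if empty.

Tracing the run of input #6 (m=7, u=0):
  B1->F, B2->F, B3->F, B6->S, B5->F, B8->F, B10->F
collecting distinct outcomes: B1=F, B2=F, B3=F, B5=F, B6=S, B8=F, B10=F

Answer: B1=F, B2=F, B3=F, B5=F, B6=S, B8=F, B10=F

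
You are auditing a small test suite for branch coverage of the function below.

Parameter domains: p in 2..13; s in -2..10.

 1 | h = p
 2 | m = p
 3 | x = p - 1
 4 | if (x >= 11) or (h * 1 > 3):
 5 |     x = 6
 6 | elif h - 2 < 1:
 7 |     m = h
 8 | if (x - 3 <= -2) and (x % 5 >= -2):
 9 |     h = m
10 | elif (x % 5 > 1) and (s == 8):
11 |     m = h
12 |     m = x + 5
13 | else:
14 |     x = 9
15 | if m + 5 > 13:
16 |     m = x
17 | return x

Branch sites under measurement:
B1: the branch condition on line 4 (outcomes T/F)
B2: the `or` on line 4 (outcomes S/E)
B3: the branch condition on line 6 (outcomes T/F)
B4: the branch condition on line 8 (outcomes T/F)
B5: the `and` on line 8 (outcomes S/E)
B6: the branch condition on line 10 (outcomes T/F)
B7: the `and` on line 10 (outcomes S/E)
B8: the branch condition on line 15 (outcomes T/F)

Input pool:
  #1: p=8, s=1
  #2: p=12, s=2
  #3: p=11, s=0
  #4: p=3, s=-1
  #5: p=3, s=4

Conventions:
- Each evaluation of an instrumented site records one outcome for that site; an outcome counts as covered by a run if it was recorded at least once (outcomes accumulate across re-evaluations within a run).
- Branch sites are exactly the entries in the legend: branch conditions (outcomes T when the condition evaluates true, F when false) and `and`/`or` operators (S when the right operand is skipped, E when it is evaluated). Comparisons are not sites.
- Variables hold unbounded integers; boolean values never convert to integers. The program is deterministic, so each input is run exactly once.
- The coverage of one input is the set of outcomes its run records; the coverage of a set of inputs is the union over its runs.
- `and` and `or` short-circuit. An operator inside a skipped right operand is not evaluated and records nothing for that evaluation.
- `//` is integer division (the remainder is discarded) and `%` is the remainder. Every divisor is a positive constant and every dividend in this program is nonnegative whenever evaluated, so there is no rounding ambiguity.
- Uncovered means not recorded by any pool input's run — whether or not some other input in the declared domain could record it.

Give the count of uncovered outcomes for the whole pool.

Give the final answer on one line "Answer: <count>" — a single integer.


#1 (p=8, s=1) -> B2->E, B1->T, B5->S, B4->F, B7->S, B6->F, B8->F; covered: B1=T, B2=E, B4=F, B5=S, B6=F, B7=S, B8=F
#2 (p=12, s=2) -> B2->S, B1->T, B5->S, B4->F, B7->S, B6->F, B8->T; covered: B1=T, B2=S, B4=F, B5=S, B6=F, B7=S, B8=T
#3 (p=11, s=0) -> B2->E, B1->T, B5->S, B4->F, B7->S, B6->F, B8->T; covered: B1=T, B2=E, B4=F, B5=S, B6=F, B7=S, B8=T
#4 (p=3, s=-1) -> B2->E, B1->F, B3->F, B5->S, B4->F, B7->E, B6->F, B8->F; covered: B1=F, B2=E, B3=F, B4=F, B5=S, B6=F, B7=E, B8=F
#5 (p=3, s=4) -> B2->E, B1->F, B3->F, B5->S, B4->F, B7->E, B6->F, B8->F; covered: B1=F, B2=E, B3=F, B4=F, B5=S, B6=F, B7=E, B8=F
union over the pool: B1=T, B1=F, B2=S, B2=E, B3=F, B4=F, B5=S, B6=F, B7=S, B7=E, B8=T, B8=F
uncovered (4 of 16): B3=T, B4=T, B5=E, B6=T
Answer: 4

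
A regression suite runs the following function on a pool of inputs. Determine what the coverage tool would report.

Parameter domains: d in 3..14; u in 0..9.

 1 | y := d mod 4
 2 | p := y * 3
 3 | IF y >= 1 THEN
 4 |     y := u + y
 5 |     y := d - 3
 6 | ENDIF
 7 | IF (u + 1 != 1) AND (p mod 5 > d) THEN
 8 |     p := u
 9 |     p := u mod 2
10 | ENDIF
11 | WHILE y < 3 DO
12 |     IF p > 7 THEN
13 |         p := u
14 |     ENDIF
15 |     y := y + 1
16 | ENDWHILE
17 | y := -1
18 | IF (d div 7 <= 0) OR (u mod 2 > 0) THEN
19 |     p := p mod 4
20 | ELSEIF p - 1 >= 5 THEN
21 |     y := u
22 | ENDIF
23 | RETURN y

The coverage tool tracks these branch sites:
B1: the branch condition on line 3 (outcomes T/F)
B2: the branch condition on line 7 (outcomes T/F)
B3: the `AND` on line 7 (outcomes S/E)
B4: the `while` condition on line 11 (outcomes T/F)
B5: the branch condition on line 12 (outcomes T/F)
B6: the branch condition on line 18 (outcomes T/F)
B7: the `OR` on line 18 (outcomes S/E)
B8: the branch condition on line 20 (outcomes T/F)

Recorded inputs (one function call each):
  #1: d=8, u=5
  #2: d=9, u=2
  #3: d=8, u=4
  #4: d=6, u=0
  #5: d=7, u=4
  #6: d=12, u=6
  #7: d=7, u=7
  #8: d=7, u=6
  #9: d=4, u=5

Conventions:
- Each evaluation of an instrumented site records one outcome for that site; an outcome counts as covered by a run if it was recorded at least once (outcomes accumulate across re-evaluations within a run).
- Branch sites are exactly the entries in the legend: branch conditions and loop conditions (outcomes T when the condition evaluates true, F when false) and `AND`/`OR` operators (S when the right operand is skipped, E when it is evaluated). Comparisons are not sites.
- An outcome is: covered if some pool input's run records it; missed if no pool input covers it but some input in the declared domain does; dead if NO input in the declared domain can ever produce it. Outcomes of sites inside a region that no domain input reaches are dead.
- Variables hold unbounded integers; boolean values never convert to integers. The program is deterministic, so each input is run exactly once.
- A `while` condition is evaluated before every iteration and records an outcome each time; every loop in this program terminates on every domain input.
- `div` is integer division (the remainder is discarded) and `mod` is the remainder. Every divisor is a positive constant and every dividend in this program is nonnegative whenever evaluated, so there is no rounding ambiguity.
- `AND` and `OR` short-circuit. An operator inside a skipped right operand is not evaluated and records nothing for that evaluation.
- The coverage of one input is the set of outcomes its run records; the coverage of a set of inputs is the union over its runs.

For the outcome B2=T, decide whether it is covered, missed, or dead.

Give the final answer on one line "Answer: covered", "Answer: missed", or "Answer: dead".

no pool input records B2=T
but domain input (d=3, u=1) does record it -> reachable, so missed

Answer: missed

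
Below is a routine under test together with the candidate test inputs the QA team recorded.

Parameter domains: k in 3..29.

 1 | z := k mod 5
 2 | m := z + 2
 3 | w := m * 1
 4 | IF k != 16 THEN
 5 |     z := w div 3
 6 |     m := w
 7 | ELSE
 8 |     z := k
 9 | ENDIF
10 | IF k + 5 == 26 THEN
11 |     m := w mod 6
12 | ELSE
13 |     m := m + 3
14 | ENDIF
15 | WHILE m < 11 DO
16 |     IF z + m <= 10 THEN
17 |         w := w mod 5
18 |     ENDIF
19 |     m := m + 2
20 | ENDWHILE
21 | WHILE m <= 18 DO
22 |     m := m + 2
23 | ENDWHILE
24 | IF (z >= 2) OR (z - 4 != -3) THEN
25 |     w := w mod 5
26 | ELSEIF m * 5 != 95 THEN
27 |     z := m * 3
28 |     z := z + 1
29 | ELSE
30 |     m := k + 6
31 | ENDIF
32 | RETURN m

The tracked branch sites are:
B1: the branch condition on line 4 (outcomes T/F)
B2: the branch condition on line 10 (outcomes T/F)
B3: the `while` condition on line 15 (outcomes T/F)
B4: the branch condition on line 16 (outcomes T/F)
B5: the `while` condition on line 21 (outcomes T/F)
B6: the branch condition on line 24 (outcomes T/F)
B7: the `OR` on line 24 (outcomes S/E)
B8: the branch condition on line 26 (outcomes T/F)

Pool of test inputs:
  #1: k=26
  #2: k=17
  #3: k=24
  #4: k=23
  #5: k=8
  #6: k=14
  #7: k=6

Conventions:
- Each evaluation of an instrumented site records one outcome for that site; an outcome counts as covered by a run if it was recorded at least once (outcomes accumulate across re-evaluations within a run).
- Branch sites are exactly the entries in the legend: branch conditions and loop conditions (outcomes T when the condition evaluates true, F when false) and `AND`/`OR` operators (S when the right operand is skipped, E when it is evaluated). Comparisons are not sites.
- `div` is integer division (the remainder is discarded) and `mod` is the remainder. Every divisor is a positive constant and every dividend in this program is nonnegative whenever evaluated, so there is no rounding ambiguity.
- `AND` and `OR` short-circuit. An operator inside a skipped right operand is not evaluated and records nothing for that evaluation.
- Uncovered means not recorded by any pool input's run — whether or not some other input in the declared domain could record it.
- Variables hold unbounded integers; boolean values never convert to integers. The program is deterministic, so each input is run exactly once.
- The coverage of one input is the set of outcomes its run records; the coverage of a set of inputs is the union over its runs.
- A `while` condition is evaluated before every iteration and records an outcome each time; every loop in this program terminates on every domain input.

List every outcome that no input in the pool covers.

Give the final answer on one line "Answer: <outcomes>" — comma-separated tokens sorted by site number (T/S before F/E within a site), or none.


input #1 (k=26): events B1->T, B2->F, B3->T, B4->T, B3->T, B4->T, B3->T, B4->F, B3->F, B5->T, B5->T, B5->T, B5->T, B5->F, ...; covers B1=T, B2=F, B3=T, B3=F, B4=T, B4=F, B5=T, B5=F, B6=F, B7=E, B8=T
input #2 (k=17): events B1->T, B2->F, B3->T, B4->T, B3->T, B4->T, B3->F, B5->T, B5->T, B5->T, B5->T, B5->F, B7->E, B6->F, ...; covers B1=T, B2=F, B3=T, B3=F, B4=T, B5=T, B5=F, B6=F, B7=E, B8=F
input #3 (k=24): events B1->T, B2->F, B3->T, B4->F, B3->F, B5->T, B5->T, B5->T, B5->T, B5->F, B7->S, B6->T; covers B1=T, B2=F, B3=T, B3=F, B4=F, B5=T, B5=F, B6=T, B7=S
input #4 (k=23): events B1->T, B2->F, B3->T, B4->T, B3->T, B4->F, B3->F, B5->T, B5->T, B5->T, B5->T, B5->F, B7->E, B6->F, ...; covers B1=T, B2=F, B3=T, B3=F, B4=T, B4=F, B5=T, B5=F, B6=F, B7=E, B8=T
input #5 (k=8): events B1->T, B2->F, B3->T, B4->T, B3->T, B4->F, B3->F, B5->T, B5->T, B5->T, B5->T, B5->F, B7->E, B6->F, ...; covers B1=T, B2=F, B3=T, B3=F, B4=T, B4=F, B5=T, B5=F, B6=F, B7=E, B8=T
input #6 (k=14): events B1->T, B2->F, B3->T, B4->F, B3->F, B5->T, B5->T, B5->T, B5->T, B5->F, B7->S, B6->T; covers B1=T, B2=F, B3=T, B3=F, B4=F, B5=T, B5=F, B6=T, B7=S
input #7 (k=6): events B1->T, B2->F, B3->T, B4->T, B3->T, B4->T, B3->T, B4->F, B3->F, B5->T, B5->T, B5->T, B5->T, B5->F, ...; covers B1=T, B2=F, B3=T, B3=F, B4=T, B4=F, B5=T, B5=F, B6=F, B7=E, B8=T
union over the pool: B1=T, B2=F, B3=T, B3=F, B4=T, B4=F, B5=T, B5=F, B6=T, B6=F, B7=S, B7=E, B8=T, B8=F
uncovered (2 of 16): B1=F, B2=T
Answer: B1=F, B2=T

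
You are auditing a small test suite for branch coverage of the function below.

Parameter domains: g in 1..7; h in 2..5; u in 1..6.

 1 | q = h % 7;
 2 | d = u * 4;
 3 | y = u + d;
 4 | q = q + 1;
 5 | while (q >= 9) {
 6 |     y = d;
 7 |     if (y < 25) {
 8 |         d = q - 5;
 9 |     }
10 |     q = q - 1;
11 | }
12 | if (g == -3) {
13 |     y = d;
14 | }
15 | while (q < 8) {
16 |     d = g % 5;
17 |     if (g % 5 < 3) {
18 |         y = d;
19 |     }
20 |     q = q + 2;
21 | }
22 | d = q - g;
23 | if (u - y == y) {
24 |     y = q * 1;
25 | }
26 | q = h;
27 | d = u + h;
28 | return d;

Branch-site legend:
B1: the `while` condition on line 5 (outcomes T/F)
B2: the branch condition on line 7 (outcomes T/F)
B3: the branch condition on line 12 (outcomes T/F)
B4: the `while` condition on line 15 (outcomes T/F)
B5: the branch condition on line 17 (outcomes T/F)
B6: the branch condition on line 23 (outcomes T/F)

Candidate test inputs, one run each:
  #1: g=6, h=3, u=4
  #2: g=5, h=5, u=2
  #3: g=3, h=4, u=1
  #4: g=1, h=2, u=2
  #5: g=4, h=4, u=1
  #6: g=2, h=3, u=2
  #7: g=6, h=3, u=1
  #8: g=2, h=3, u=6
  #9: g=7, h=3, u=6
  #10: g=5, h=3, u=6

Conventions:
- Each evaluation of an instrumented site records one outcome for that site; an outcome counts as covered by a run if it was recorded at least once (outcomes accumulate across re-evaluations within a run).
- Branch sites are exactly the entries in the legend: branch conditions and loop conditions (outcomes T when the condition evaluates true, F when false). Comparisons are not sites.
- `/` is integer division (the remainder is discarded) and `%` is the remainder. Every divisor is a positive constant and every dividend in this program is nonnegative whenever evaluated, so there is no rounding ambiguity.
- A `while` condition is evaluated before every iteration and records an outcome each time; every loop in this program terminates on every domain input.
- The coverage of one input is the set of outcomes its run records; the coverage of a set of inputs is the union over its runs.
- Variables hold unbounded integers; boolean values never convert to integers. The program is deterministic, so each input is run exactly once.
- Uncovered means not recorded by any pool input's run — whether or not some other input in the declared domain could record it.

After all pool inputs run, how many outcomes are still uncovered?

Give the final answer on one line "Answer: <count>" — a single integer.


run #1 (g=6, h=3, u=4) runs B1->F, B3->F, B4->T, B5->T, B4->T, B5->T, B4->F, B6->F; records B1=F, B3=F, B4=T, B4=F, B5=T, B6=F
run #2 (g=5, h=5, u=2) runs B1->F, B3->F, B4->T, B5->T, B4->F, B6->F; records B1=F, B3=F, B4=T, B4=F, B5=T, B6=F
run #3 (g=3, h=4, u=1) runs B1->F, B3->F, B4->T, B5->F, B4->T, B5->F, B4->F, B6->F; records B1=F, B3=F, B4=T, B4=F, B5=F, B6=F
run #4 (g=1, h=2, u=2) runs B1->F, B3->F, B4->T, B5->T, B4->T, B5->T, B4->T, B5->T, B4->F, B6->T; records B1=F, B3=F, B4=T, B4=F, B5=T, B6=T
run #5 (g=4, h=4, u=1) runs B1->F, B3->F, B4->T, B5->F, B4->T, B5->F, B4->F, B6->F; records B1=F, B3=F, B4=T, B4=F, B5=F, B6=F
run #6 (g=2, h=3, u=2) runs B1->F, B3->F, B4->T, B5->T, B4->T, B5->T, B4->F, B6->F; records B1=F, B3=F, B4=T, B4=F, B5=T, B6=F
run #7 (g=6, h=3, u=1) runs B1->F, B3->F, B4->T, B5->T, B4->T, B5->T, B4->F, B6->F; records B1=F, B3=F, B4=T, B4=F, B5=T, B6=F
run #8 (g=2, h=3, u=6) runs B1->F, B3->F, B4->T, B5->T, B4->T, B5->T, B4->F, B6->F; records B1=F, B3=F, B4=T, B4=F, B5=T, B6=F
run #9 (g=7, h=3, u=6) runs B1->F, B3->F, B4->T, B5->T, B4->T, B5->T, B4->F, B6->F; records B1=F, B3=F, B4=T, B4=F, B5=T, B6=F
run #10 (g=5, h=3, u=6) runs B1->F, B3->F, B4->T, B5->T, B4->T, B5->T, B4->F, B6->F; records B1=F, B3=F, B4=T, B4=F, B5=T, B6=F
union over the pool: B1=F, B3=F, B4=T, B4=F, B5=T, B5=F, B6=T, B6=F
uncovered (4 of 12): B1=T, B2=T, B2=F, B3=T
Answer: 4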